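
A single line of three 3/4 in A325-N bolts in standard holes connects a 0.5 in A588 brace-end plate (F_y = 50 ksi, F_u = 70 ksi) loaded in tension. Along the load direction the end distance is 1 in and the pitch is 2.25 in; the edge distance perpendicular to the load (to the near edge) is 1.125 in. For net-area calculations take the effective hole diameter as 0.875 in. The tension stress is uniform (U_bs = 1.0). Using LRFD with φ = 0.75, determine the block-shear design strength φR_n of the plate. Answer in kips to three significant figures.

Shear plane L_v = 1 + 2·2.25 = 5.5 in; A_gv = 5.5 × 0.5 = 2.75 in².
A_nv = (5.5 − 2.5·0.875) × 0.5 = 1.656 in².
A_nt = (1.125 − 0.5·0.875) × 0.5 = 0.3438 in².
0.6 F_u A_nv = 69.56 kips; 0.6 F_y A_gv = 82.5 kips → shear rupture governs the shear term.
R_n = 69.56 + 1.0 × 70 × 0.3438 = 93.62 kips.
Design strength φR_n = 0.75 × 93.62 = 70.2 kips.

70.2 kips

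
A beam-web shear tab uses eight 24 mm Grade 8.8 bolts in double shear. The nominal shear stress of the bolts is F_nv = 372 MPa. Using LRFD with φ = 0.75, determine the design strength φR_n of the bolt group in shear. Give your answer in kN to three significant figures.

2020 kN

A_b = π × 24² / 4 = 452.4 mm².
R_n = F_nv · A_b · n · n_s = 372 × 452.4 × 8 × 2 / 1000 = 2693 kN.
Design strength φR_n = 0.75 × 2693 = 2020 kN.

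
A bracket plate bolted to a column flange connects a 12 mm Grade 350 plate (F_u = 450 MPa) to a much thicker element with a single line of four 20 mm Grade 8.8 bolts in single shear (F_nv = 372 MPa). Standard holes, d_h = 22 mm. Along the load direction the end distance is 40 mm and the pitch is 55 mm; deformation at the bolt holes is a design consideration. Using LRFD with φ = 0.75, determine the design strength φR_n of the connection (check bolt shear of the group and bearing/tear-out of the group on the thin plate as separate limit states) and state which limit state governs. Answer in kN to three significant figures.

351 kN (bolt shear governs)

Bolt shear: A_b = π·20²/4 = 314.2 mm²; R_n = 372 × 314.2 × 4 × 1 / 1000 = 467.5 kN → 0.75 × 467.5 = 351 kN.
Bearing (1.2 l_c t F_u ≤ 2.4 d t F_u): upper limit = 2.4·20·12·450 / 1000 = 259.2 kN.
  Edge l_c = 40 − 22/2 = 29 → r_n = 187.9 kN; interior l_c = 55 − 22 = 33 → r_n = 213.8 kN.
  R_n,bearing = 1·187.9 + 3·213.8 = 829.4 kN → 0.75 × 829.4 = 622 kN.
Bolt shear governs: 351 kN.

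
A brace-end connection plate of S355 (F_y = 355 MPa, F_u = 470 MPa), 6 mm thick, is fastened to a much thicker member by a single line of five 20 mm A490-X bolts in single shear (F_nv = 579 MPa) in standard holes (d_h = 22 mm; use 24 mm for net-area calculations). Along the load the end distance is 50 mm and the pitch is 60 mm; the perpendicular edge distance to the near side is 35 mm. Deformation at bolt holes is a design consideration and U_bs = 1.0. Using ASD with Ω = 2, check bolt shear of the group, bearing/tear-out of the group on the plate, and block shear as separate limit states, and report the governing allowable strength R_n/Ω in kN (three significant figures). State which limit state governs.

Bolt shear: A_b = π·20²/4 = 314.2 mm²; R_n = 579 × 314.2 × 5 × 1 / 1000 = 909.5 kN → 909.5 / 2 = 455 kN.
Bearing: edge l_c = 39, r_n = 132 kN; interior l_c = 38, r_n = 128.6 kN; R_n = 132 + 4·128.6 = 646.3 kN → 323 kN.
Block shear: A_gv = 1740, A_nv = 1092, A_nt = 138 mm²; R_n = min(0.6F_uA_nv, 0.6F_yA_gv) + U_bs·F_u·A_nt = 372.8 kN → 186 kN.
Block shear governs: 186 kN.

186 kN (block shear governs)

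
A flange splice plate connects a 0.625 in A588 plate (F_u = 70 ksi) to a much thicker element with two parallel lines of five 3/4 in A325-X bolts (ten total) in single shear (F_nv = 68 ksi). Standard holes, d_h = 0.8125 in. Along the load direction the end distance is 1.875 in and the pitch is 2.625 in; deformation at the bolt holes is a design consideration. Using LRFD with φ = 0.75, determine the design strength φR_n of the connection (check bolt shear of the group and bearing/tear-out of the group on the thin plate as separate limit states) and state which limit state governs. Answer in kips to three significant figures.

Bolt shear: A_b = π·0.75²/4 = 0.4418 in²; R_n = 68 × 0.4418 × 10 × 1 = 300.4 kips → 0.75 × 300.4 = 225 kips.
Bearing (1.2 l_c t F_u ≤ 2.4 d t F_u): upper limit = 2.4·0.75·0.625·70 = 78.75 kips.
  Edge l_c = 1.875 − 0.8125/2 = 1.469 → r_n = 77.11 kips; interior l_c = 2.625 − 0.8125 = 1.812 → r_n = 78.75 kips.
  R_n,bearing = 2·77.11 + 8·78.75 = 784.2 kips → 0.75 × 784.2 = 588 kips.
Bolt shear governs: 225 kips.

225 kips (bolt shear governs)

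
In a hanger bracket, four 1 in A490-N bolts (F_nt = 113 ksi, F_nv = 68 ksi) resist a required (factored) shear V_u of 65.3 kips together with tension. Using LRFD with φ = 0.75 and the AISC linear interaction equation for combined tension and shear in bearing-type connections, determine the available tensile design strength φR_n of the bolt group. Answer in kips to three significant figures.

238 kips

A_b = π·1²/4 = 0.7854 in²; f_rv = 65.3 / (4 × 0.7854) = 20.79 ksi.
F'_nt = 1.3 F_nt − (F_nt / φF_nv) f_rv = 1.3·113 − (113/(0.75·68))·20.79 = 100.8 ksi, capped at F_nt → F'_nt = 100.8 ksi.
R_n = F'_nt · A_b · n = 100.8 × 0.7854 × 4 = 316.8 kips.
Design strength φR_n = 0.75 × 316.8 = 238 kips.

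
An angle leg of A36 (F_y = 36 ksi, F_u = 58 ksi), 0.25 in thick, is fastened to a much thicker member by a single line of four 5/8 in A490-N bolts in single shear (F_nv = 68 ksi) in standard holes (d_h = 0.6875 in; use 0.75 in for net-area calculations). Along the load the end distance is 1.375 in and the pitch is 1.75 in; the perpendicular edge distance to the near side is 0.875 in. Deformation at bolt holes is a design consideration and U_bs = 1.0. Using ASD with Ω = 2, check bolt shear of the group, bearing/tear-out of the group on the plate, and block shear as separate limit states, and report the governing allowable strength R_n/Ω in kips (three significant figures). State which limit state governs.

Bolt shear: A_b = π·0.625²/4 = 0.3068 in²; R_n = 68 × 0.3068 × 4 × 1 = 83.45 kips → 83.45 / 2 = 41.7 kips.
Bearing: edge l_c = 1.031, r_n = 17.94 kips; interior l_c = 1.062, r_n = 18.49 kips; R_n = 17.94 + 3·18.49 = 73.41 kips → 36.7 kips.
Block shear: A_gv = 1.656, A_nv = 1, A_nt = 0.125 in²; R_n = min(0.6F_uA_nv, 0.6F_yA_gv) + U_bs·F_u·A_nt = 42.05 kips → 21 kips.
Block shear governs: 21 kips.

21 kips (block shear governs)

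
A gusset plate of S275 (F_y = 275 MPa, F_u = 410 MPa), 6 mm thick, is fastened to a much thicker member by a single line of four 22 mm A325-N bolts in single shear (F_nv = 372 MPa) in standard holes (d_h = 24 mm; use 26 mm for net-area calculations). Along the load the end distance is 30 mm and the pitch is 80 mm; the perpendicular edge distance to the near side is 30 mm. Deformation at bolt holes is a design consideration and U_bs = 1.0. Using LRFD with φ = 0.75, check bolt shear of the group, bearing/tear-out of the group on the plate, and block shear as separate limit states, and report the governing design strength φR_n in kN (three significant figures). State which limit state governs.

Bolt shear: A_b = π·22²/4 = 380.1 mm²; R_n = 372 × 380.1 × 4 × 1 / 1000 = 565.6 kN → 0.75 × 565.6 = 424 kN.
Bearing: edge l_c = 18, r_n = 53.14 kN; interior l_c = 56, r_n = 129.9 kN; R_n = 53.14 + 3·129.9 = 442.8 kN → 332 kN.
Block shear: A_gv = 1620, A_nv = 1074, A_nt = 102 mm²; R_n = min(0.6F_uA_nv, 0.6F_yA_gv) + U_bs·F_u·A_nt = 306 kN → 230 kN.
Block shear governs: 230 kN.

230 kN (block shear governs)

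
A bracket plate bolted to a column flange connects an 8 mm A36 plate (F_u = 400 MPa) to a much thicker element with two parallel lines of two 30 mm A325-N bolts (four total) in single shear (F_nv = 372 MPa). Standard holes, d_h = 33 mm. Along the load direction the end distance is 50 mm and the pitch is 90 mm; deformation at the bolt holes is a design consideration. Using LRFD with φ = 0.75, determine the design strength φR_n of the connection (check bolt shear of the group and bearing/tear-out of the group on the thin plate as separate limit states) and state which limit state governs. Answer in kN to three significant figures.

521 kN (bearing governs)

Bolt shear: A_b = π·30²/4 = 706.9 mm²; R_n = 372 × 706.9 × 4 × 1 / 1000 = 1052 kN → 0.75 × 1052 = 789 kN.
Bearing (1.2 l_c t F_u ≤ 2.4 d t F_u): upper limit = 2.4·30·8·400 / 1000 = 230.4 kN.
  Edge l_c = 50 − 33/2 = 33.5 → r_n = 128.6 kN; interior l_c = 90 − 33 = 57 → r_n = 218.9 kN.
  R_n,bearing = 2·128.6 + 2·218.9 = 695 kN → 0.75 × 695 = 521 kN.
Bearing governs: 521 kN.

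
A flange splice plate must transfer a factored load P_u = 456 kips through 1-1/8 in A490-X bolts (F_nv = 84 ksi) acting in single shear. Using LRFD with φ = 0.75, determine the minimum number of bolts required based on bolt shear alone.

8 bolts

A_b = π·1.125²/4 = 0.994 in².
Per-bolt design strength φR_n = 0.75 × 84 × 0.994 × 1 = 62.62 kips.
n ≥ 456 / 62.62 = 7.282 → use 8 bolts.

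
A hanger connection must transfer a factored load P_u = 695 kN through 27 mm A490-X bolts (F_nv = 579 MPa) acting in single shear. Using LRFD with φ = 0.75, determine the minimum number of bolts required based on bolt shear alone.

3 bolts

A_b = π·27²/4 = 572.6 mm².
Per-bolt design strength φR_n = 0.75 × 579 × 572.6 × 1 / 1000 = 248.6 kN.
n ≥ 695 / 248.6 = 2.795 → use 3 bolts.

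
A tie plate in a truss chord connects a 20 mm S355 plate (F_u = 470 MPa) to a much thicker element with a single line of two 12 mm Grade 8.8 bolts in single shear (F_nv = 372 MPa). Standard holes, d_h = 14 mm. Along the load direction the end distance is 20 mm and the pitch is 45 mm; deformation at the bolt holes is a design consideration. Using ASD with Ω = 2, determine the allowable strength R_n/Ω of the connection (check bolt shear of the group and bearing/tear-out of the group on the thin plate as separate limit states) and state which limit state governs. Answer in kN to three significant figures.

Bolt shear: A_b = π·12²/4 = 113.1 mm²; R_n = 372 × 113.1 × 2 × 1 / 1000 = 84.14 kN → 84.14 / 2 = 42.1 kN.
Bearing (1.2 l_c t F_u ≤ 2.4 d t F_u): upper limit = 2.4·12·20·470 / 1000 = 270.7 kN.
  Edge l_c = 20 − 14/2 = 13 → r_n = 146.6 kN; interior l_c = 45 − 14 = 31 → r_n = 270.7 kN.
  R_n,bearing = 1·146.6 + 1·270.7 = 417.4 kN → 417.4 / 2 = 209 kN.
Bolt shear governs: 42.1 kN.

42.1 kN (bolt shear governs)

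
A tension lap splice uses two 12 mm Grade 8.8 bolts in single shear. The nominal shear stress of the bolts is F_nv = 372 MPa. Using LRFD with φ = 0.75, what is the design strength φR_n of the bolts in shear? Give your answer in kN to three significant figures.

A_b = π × 12² / 4 = 113.1 mm².
R_n = F_nv · A_b · n · n_s = 372 × 113.1 × 2 × 1 / 1000 = 84.14 kN.
Design strength φR_n = 0.75 × 84.14 = 63.1 kN.

63.1 kN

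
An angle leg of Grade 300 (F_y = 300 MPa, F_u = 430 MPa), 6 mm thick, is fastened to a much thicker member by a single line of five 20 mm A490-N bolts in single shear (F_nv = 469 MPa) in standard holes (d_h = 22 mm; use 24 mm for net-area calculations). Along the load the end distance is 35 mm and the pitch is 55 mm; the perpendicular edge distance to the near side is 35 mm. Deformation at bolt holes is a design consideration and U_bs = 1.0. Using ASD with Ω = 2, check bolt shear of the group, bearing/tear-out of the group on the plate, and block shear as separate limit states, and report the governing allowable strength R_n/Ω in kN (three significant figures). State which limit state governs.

Bolt shear: A_b = π·20²/4 = 314.2 mm²; R_n = 469 × 314.2 × 5 × 1 / 1000 = 736.7 kN → 736.7 / 2 = 368 kN.
Bearing: edge l_c = 24, r_n = 74.3 kN; interior l_c = 33, r_n = 102.2 kN; R_n = 74.3 + 4·102.2 = 483 kN → 241 kN.
Block shear: A_gv = 1530, A_nv = 882, A_nt = 138 mm²; R_n = min(0.6F_uA_nv, 0.6F_yA_gv) + U_bs·F_u·A_nt = 286.9 kN → 143 kN.
Block shear governs: 143 kN.

143 kN (block shear governs)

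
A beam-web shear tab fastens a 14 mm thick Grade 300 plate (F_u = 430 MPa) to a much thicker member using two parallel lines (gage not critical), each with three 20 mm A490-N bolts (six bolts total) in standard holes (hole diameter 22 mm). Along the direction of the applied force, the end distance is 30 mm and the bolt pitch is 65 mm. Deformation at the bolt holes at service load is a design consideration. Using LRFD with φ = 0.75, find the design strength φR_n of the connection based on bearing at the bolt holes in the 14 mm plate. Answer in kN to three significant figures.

Per bolt r_n = 1.2 l_c t F_u ≤ 2.4 d t F_u; upper limit = 2.4 × 20 × 14 × 430 / 1000 = 289 kN.
Edge bolt: l_c = 30 − 22/2 = 19 mm → 1.2 × 19 × 14 × 430 / 1000 = 137.3 → r_n = 137.3 kN.
Interior bolts: l_c = 65 − 22 = 43 mm → 1.2 × 43 × 14 × 430 / 1000 = 310.6 → r_n = 289 kN.
R_n = 2 × 137.3 + 4 × 289 = 1430 kN.
Design strength φR_n = 0.75 × 1430 = 1070 kN.

1070 kN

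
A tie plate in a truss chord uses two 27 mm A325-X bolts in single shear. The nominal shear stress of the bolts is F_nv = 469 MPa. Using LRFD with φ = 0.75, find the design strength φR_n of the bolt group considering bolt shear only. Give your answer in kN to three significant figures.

A_b = π × 27² / 4 = 572.6 mm².
R_n = F_nv · A_b · n · n_s = 469 × 572.6 × 2 × 1 / 1000 = 537.1 kN.
Design strength φR_n = 0.75 × 537.1 = 403 kN.

403 kN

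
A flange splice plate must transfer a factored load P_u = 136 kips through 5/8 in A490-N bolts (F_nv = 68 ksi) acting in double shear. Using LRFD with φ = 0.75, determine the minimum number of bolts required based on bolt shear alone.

5 bolts

A_b = π·0.625²/4 = 0.3068 in².
Per-bolt design strength φR_n = 0.75 × 68 × 0.3068 × 2 = 31.29 kips.
n ≥ 136 / 31.29 = 4.346 → use 5 bolts.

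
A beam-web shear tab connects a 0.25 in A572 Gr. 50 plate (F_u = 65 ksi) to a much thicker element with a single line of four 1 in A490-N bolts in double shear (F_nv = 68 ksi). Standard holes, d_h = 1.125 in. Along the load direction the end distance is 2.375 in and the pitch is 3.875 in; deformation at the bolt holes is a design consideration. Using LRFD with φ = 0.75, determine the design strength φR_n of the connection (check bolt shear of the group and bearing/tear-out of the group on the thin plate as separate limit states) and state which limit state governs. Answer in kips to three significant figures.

Bolt shear: A_b = π·1²/4 = 0.7854 in²; R_n = 68 × 0.7854 × 4 × 2 = 427.3 kips → 0.75 × 427.3 = 320 kips.
Bearing (1.2 l_c t F_u ≤ 2.4 d t F_u): upper limit = 2.4·1·0.25·65 = 39 kips.
  Edge l_c = 2.375 − 1.125/2 = 1.812 → r_n = 35.34 kips; interior l_c = 3.875 − 1.125 = 2.75 → r_n = 39 kips.
  R_n,bearing = 1·35.34 + 3·39 = 152.3 kips → 0.75 × 152.3 = 114 kips.
Bearing governs: 114 kips.

114 kips (bearing governs)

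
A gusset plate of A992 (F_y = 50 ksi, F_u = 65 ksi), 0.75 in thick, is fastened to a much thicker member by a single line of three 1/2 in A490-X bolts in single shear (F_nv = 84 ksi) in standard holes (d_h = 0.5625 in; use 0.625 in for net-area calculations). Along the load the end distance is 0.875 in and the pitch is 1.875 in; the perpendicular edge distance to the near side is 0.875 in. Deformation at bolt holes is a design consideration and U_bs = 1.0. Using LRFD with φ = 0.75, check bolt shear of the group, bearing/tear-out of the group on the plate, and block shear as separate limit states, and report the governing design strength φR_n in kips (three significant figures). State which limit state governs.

37.1 kips (bolt shear governs)

Bolt shear: A_b = π·0.5²/4 = 0.1963 in²; R_n = 84 × 0.1963 × 3 × 1 = 49.48 kips → 0.75 × 49.48 = 37.1 kips.
Bearing: edge l_c = 0.5938, r_n = 34.73 kips; interior l_c = 1.312, r_n = 58.5 kips; R_n = 34.73 + 2·58.5 = 151.7 kips → 114 kips.
Block shear: A_gv = 3.469, A_nv = 2.297, A_nt = 0.4219 in²; R_n = min(0.6F_uA_nv, 0.6F_yA_gv) + U_bs·F_u·A_nt = 117 kips → 87.8 kips.
Bolt shear governs: 37.1 kips.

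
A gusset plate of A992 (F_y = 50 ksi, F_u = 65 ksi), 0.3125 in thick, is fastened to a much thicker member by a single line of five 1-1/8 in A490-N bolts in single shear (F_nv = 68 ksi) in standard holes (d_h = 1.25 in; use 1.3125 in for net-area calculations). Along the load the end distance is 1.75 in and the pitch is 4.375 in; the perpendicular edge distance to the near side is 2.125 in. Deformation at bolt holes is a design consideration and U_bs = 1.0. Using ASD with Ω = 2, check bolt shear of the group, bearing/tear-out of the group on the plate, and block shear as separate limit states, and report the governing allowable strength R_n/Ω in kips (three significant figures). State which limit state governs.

96.2 kips (block shear governs)

Bolt shear: A_b = π·1.125²/4 = 0.994 in²; R_n = 68 × 0.994 × 5 × 1 = 338 kips → 338 / 2 = 169 kips.
Bearing: edge l_c = 1.125, r_n = 27.42 kips; interior l_c = 3.125, r_n = 54.84 kips; R_n = 27.42 + 4·54.84 = 246.8 kips → 123 kips.
Block shear: A_gv = 6.016, A_nv = 4.17, A_nt = 0.459 in²; R_n = min(0.6F_uA_nv, 0.6F_yA_gv) + U_bs·F_u·A_nt = 192.5 kips → 96.2 kips.
Block shear governs: 96.2 kips.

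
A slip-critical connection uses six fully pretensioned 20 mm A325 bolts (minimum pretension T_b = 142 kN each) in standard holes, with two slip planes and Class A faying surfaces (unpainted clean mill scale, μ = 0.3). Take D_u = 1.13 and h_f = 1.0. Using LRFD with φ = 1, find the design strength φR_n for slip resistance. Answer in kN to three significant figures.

578 kN

R_n = μ · D_u · h_f · T_b · n_s · n_b = 0.3 × 1.13 × 1.0 × 142 × 2 × 6 = 577.7 kN.
Design strength φR_n = 1 × 577.7 = 578 kN.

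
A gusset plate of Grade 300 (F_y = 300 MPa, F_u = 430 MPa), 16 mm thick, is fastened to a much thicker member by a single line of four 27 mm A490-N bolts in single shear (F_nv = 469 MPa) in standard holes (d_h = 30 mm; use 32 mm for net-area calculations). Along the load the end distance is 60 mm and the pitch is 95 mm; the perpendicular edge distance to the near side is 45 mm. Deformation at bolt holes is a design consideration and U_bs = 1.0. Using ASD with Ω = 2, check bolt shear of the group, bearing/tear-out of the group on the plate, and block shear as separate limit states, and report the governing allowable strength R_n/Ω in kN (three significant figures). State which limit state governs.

537 kN (bolt shear governs)

Bolt shear: A_b = π·27²/4 = 572.6 mm²; R_n = 469 × 572.6 × 4 × 1 / 1000 = 1074 kN → 1074 / 2 = 537 kN.
Bearing: edge l_c = 45, r_n = 371.5 kN; interior l_c = 65, r_n = 445.8 kN; R_n = 371.5 + 3·445.8 = 1709 kN → 854 kN.
Block shear: A_gv = 5520, A_nv = 3728, A_nt = 464 mm²; R_n = min(0.6F_uA_nv, 0.6F_yA_gv) + U_bs·F_u·A_nt = 1161 kN → 581 kN.
Bolt shear governs: 537 kN.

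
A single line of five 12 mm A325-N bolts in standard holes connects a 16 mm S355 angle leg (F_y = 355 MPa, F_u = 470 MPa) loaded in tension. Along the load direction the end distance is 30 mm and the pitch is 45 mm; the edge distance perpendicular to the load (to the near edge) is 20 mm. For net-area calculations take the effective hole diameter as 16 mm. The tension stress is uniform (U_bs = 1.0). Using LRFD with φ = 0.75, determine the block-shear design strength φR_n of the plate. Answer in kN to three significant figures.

535 kN

Shear plane L_v = 30 + 4·45 = 210 mm; A_gv = 210 × 16 = 3360 mm².
A_nv = (210 − 4.5·16) × 16 = 2208 mm².
A_nt = (20 − 0.5·16) × 16 = 192 mm².
0.6 F_u A_nv = 622.7 kN; 0.6 F_y A_gv = 715.7 kN → shear rupture governs the shear term.
R_n = 622.7 + 1.0 × 470 × 192 / 1000 = 712.9 kN.
Design strength φR_n = 0.75 × 712.9 = 535 kN.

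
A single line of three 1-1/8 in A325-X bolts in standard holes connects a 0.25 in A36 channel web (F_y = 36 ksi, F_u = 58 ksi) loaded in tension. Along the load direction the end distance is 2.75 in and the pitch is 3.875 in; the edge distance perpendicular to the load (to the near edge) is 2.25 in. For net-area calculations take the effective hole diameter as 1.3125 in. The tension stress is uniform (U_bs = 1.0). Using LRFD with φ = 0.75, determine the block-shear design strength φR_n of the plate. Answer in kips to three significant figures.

Shear plane L_v = 2.75 + 2·3.875 = 10.5 in; A_gv = 10.5 × 0.25 = 2.625 in².
A_nv = (10.5 − 2.5·1.3125) × 0.25 = 1.805 in².
A_nt = (2.25 − 0.5·1.3125) × 0.25 = 0.3984 in².
0.6 F_u A_nv = 62.8 kips; 0.6 F_y A_gv = 56.7 kips → shear yielding governs the shear term.
R_n = 56.7 + 1.0 × 58 × 0.3984 = 79.81 kips.
Design strength φR_n = 0.75 × 79.81 = 59.9 kips.

59.9 kips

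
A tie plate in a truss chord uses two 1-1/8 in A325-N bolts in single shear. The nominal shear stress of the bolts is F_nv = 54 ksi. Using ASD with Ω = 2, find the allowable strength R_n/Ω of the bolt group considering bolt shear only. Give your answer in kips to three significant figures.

53.7 kips

A_b = π × 1.125² / 4 = 0.994 in².
R_n = F_nv · A_b · n · n_s = 54 × 0.994 × 2 × 1 = 107.4 kips.
Allowable strength R_n/Ω = 107.4 / 2 = 53.7 kips.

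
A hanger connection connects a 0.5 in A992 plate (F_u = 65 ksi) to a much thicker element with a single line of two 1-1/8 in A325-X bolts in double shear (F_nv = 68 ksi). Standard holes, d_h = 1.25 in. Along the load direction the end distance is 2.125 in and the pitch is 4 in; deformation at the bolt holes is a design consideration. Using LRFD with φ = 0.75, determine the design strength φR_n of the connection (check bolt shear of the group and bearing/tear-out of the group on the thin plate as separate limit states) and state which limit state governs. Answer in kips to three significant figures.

110 kips (bearing governs)

Bolt shear: A_b = π·1.125²/4 = 0.994 in²; R_n = 68 × 0.994 × 2 × 2 = 270.4 kips → 0.75 × 270.4 = 203 kips.
Bearing (1.2 l_c t F_u ≤ 2.4 d t F_u): upper limit = 2.4·1.125·0.5·65 = 87.75 kips.
  Edge l_c = 2.125 − 1.25/2 = 1.5 → r_n = 58.5 kips; interior l_c = 4 − 1.25 = 2.75 → r_n = 87.75 kips.
  R_n,bearing = 1·58.5 + 1·87.75 = 146.2 kips → 0.75 × 146.2 = 110 kips.
Bearing governs: 110 kips.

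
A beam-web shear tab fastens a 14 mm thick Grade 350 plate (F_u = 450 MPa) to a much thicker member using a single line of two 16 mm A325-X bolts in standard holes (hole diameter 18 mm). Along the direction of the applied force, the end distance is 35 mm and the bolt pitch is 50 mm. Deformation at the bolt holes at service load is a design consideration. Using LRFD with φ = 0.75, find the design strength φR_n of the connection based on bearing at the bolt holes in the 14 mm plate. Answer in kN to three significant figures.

Per bolt r_n = 1.2 l_c t F_u ≤ 2.4 d t F_u; upper limit = 2.4 × 16 × 14 × 450 / 1000 = 241.9 kN.
Edge bolt: l_c = 35 − 18/2 = 26 mm → 1.2 × 26 × 14 × 450 / 1000 = 196.6 → r_n = 196.6 kN.
Interior bolts: l_c = 50 − 18 = 32 mm → 1.2 × 32 × 14 × 450 / 1000 = 241.9 → r_n = 241.9 kN.
R_n = 1 × 196.6 + 1 × 241.9 = 438.5 kN.
Design strength φR_n = 0.75 × 438.5 = 329 kN.

329 kN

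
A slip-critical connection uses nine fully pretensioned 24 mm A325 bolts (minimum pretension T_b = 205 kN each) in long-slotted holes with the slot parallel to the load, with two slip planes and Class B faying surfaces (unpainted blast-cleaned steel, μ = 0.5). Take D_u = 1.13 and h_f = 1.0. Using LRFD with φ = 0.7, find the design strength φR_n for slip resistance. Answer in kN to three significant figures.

1460 kN

R_n = μ · D_u · h_f · T_b · n_s · n_b = 0.5 × 1.13 × 1.0 × 205 × 2 × 9 = 2085 kN.
Design strength φR_n = 0.7 × 2085 = 1460 kN.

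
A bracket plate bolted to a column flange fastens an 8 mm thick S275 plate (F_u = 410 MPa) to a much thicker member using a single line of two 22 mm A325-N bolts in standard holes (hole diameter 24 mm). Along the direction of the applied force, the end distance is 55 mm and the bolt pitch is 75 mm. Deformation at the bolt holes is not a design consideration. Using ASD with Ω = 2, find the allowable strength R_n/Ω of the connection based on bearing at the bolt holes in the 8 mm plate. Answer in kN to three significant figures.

214 kN

Per bolt r_n = 1.5 l_c t F_u ≤ 3.0 d t F_u; upper limit = 3.0 × 22 × 8 × 410 / 1000 = 216.5 kN.
Edge bolt: l_c = 55 − 24/2 = 43 mm → 1.5 × 43 × 8 × 410 / 1000 = 211.6 → r_n = 211.6 kN.
Interior bolts: l_c = 75 − 24 = 51 mm → 1.5 × 51 × 8 × 410 / 1000 = 250.9 → r_n = 216.5 kN.
R_n = 1 × 211.6 + 1 × 216.5 = 428 kN.
Allowable strength R_n/Ω = 428 / 2 = 214 kN.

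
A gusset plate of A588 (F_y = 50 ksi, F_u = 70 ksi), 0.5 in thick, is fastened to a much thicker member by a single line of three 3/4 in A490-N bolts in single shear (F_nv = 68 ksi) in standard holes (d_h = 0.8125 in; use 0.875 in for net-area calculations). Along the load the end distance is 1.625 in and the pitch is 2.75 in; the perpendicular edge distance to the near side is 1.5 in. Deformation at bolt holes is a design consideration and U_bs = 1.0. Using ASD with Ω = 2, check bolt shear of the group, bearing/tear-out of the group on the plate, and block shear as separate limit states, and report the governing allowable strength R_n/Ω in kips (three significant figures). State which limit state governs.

Bolt shear: A_b = π·0.75²/4 = 0.4418 in²; R_n = 68 × 0.4418 × 3 × 1 = 90.12 kips → 90.12 / 2 = 45.1 kips.
Bearing: edge l_c = 1.219, r_n = 51.19 kips; interior l_c = 1.938, r_n = 63 kips; R_n = 51.19 + 2·63 = 177.2 kips → 88.6 kips.
Block shear: A_gv = 3.562, A_nv = 2.469, A_nt = 0.5312 in²; R_n = min(0.6F_uA_nv, 0.6F_yA_gv) + U_bs·F_u·A_nt = 140.9 kips → 70.4 kips.
Bolt shear governs: 45.1 kips.

45.1 kips (bolt shear governs)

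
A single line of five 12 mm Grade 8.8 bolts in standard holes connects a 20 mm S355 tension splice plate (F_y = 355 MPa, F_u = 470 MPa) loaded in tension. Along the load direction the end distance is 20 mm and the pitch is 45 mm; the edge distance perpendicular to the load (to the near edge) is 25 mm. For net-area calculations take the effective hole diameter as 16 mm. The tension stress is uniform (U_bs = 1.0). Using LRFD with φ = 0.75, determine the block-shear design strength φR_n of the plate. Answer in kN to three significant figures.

661 kN

Shear plane L_v = 20 + 4·45 = 200 mm; A_gv = 200 × 20 = 4000 mm².
A_nv = (200 − 4.5·16) × 20 = 2560 mm².
A_nt = (25 − 0.5·16) × 20 = 340 mm².
0.6 F_u A_nv = 721.9 kN; 0.6 F_y A_gv = 852 kN → shear rupture governs the shear term.
R_n = 721.9 + 1.0 × 470 × 340 / 1000 = 881.7 kN.
Design strength φR_n = 0.75 × 881.7 = 661 kN.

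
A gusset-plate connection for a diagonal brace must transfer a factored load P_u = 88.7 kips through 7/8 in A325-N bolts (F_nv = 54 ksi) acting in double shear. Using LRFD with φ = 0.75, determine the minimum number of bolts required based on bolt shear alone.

A_b = π·0.875²/4 = 0.6013 in².
Per-bolt design strength φR_n = 0.75 × 54 × 0.6013 × 2 = 48.71 kips.
n ≥ 88.7 / 48.71 = 1.821 → use 2 bolts.

2 bolts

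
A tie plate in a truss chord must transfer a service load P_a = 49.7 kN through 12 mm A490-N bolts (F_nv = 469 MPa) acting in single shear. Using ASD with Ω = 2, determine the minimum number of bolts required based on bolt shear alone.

2 bolts

A_b = π·12²/4 = 113.1 mm².
Per-bolt allowable strength R_n/Ω = 469 × 113.1 × 1 / 1000 / 2 = 26.52 kN.
n ≥ 49.7 / 26.52 = 1.874 → use 2 bolts.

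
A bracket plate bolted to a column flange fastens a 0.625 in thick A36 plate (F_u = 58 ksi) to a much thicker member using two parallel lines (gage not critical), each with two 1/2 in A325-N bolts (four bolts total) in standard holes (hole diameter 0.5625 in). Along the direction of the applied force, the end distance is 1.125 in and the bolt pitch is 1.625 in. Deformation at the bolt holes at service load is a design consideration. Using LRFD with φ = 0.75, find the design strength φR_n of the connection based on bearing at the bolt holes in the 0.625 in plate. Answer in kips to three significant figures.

Per bolt r_n = 1.2 l_c t F_u ≤ 2.4 d t F_u; upper limit = 2.4 × 0.5 × 0.625 × 58 = 43.5 kips.
Edge bolt: l_c = 1.125 − 0.5625/2 = 0.8438 in → 1.2 × 0.8438 × 0.625 × 58 = 36.7 → r_n = 36.7 kips.
Interior bolts: l_c = 1.625 − 0.5625 = 1.062 in → 1.2 × 1.062 × 0.625 × 58 = 46.22 → r_n = 43.5 kips.
R_n = 2 × 36.7 + 2 × 43.5 = 160.4 kips.
Design strength φR_n = 0.75 × 160.4 = 120 kips.

120 kips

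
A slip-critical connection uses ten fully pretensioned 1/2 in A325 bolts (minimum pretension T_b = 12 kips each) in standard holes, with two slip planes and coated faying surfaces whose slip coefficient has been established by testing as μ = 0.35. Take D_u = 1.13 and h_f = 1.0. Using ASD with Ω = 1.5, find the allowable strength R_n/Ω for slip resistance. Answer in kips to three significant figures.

63.3 kips

R_n = μ · D_u · h_f · T_b · n_s · n_b = 0.35 × 1.13 × 1.0 × 12 × 2 × 10 = 94.92 kips.
Allowable strength R_n/Ω = 94.92 / 1.5 = 63.3 kips.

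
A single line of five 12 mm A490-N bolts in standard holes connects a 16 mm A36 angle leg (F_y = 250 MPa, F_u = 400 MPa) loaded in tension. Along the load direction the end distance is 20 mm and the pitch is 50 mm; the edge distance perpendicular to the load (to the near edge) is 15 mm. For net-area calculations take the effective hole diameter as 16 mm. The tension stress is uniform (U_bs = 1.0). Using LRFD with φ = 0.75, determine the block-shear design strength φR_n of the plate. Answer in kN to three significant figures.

Shear plane L_v = 20 + 4·50 = 220 mm; A_gv = 220 × 16 = 3520 mm².
A_nv = (220 − 4.5·16) × 16 = 2368 mm².
A_nt = (15 − 0.5·16) × 16 = 112 mm².
0.6 F_u A_nv = 568.3 kN; 0.6 F_y A_gv = 528 kN → shear yielding governs the shear term.
R_n = 528 + 1.0 × 400 × 112 / 1000 = 572.8 kN.
Design strength φR_n = 0.75 × 572.8 = 430 kN.

430 kN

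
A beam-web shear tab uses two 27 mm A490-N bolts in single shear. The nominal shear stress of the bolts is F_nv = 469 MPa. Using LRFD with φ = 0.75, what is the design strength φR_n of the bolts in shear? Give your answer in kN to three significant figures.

403 kN

A_b = π × 27² / 4 = 572.6 mm².
R_n = F_nv · A_b · n · n_s = 469 × 572.6 × 2 × 1 / 1000 = 537.1 kN.
Design strength φR_n = 0.75 × 537.1 = 403 kN.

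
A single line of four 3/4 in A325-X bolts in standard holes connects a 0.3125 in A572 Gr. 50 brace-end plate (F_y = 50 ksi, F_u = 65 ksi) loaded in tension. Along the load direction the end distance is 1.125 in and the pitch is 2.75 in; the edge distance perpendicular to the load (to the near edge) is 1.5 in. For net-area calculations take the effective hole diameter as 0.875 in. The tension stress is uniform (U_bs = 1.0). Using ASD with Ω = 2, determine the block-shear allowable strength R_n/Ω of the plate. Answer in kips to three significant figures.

Shear plane L_v = 1.125 + 3·2.75 = 9.375 in; A_gv = 9.375 × 0.3125 = 2.93 in².
A_nv = (9.375 − 3.5·0.875) × 0.3125 = 1.973 in².
A_nt = (1.5 − 0.5·0.875) × 0.3125 = 0.332 in².
0.6 F_u A_nv = 76.93 kips; 0.6 F_y A_gv = 87.89 kips → shear rupture governs the shear term.
R_n = 76.93 + 1.0 × 65 × 0.332 = 98.52 kips.
Allowable strength R_n/Ω = 98.52 / 2 = 49.3 kips.

49.3 kips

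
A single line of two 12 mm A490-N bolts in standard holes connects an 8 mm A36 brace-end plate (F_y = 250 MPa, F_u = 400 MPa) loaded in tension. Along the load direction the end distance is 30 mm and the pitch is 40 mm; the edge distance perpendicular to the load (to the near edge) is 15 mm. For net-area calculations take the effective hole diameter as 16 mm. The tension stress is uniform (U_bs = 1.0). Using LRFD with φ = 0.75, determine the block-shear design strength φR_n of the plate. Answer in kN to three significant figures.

Shear plane L_v = 30 + 1·40 = 70 mm; A_gv = 70 × 8 = 560 mm².
A_nv = (70 − 1.5·16) × 8 = 368 mm².
A_nt = (15 − 0.5·16) × 8 = 56 mm².
0.6 F_u A_nv = 88.32 kN; 0.6 F_y A_gv = 84 kN → shear yielding governs the shear term.
R_n = 84 + 1.0 × 400 × 56 / 1000 = 106.4 kN.
Design strength φR_n = 0.75 × 106.4 = 79.8 kN.

79.8 kN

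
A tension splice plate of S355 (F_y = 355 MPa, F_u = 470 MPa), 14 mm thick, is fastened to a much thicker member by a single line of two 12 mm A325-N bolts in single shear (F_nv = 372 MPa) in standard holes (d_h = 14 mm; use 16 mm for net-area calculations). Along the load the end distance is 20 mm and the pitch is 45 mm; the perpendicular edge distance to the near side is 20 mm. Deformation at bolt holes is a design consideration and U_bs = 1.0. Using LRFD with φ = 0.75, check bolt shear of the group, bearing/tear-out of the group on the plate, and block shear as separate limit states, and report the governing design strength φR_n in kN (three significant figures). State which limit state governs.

63.1 kN (bolt shear governs)

Bolt shear: A_b = π·12²/4 = 113.1 mm²; R_n = 372 × 113.1 × 2 × 1 / 1000 = 84.14 kN → 0.75 × 84.14 = 63.1 kN.
Bearing: edge l_c = 13, r_n = 102.6 kN; interior l_c = 31, r_n = 189.5 kN; R_n = 102.6 + 1·189.5 = 292.2 kN → 219 kN.
Block shear: A_gv = 910, A_nv = 574, A_nt = 168 mm²; R_n = min(0.6F_uA_nv, 0.6F_yA_gv) + U_bs·F_u·A_nt = 240.8 kN → 181 kN.
Bolt shear governs: 63.1 kN.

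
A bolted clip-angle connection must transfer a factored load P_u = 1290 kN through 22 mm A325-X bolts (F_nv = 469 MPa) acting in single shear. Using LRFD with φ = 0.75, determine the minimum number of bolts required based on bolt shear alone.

A_b = π·22²/4 = 380.1 mm².
Per-bolt design strength φR_n = 0.75 × 469 × 380.1 × 1 / 1000 = 133.7 kN.
n ≥ 1290 / 133.7 = 9.648 → use 10 bolts.

10 bolts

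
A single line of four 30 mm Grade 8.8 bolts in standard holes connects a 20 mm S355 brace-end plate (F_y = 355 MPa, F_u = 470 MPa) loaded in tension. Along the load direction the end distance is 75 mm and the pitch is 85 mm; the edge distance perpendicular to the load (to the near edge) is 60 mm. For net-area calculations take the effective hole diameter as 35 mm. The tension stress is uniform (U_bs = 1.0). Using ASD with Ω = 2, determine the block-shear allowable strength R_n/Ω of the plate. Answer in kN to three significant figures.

Shear plane L_v = 75 + 3·85 = 330 mm; A_gv = 330 × 20 = 6600 mm².
A_nv = (330 − 3.5·35) × 20 = 4150 mm².
A_nt = (60 − 0.5·35) × 20 = 850 mm².
0.6 F_u A_nv = 1170 kN; 0.6 F_y A_gv = 1406 kN → shear rupture governs the shear term.
R_n = 1170 + 1.0 × 470 × 850 / 1000 = 1570 kN.
Allowable strength R_n/Ω = 1570 / 2 = 785 kN.

785 kN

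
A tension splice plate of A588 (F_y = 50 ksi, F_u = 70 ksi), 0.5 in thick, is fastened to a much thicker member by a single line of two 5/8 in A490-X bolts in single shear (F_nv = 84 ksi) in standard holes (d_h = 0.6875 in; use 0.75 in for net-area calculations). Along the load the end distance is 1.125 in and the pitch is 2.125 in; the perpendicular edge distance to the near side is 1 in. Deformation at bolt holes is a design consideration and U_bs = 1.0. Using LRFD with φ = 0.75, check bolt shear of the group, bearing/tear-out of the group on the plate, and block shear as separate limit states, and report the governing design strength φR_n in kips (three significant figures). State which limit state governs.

38.7 kips (bolt shear governs)

Bolt shear: A_b = π·0.625²/4 = 0.3068 in²; R_n = 84 × 0.3068 × 2 × 1 = 51.54 kips → 0.75 × 51.54 = 38.7 kips.
Bearing: edge l_c = 0.7812, r_n = 32.81 kips; interior l_c = 1.438, r_n = 52.5 kips; R_n = 32.81 + 1·52.5 = 85.31 kips → 64 kips.
Block shear: A_gv = 1.625, A_nv = 1.062, A_nt = 0.3125 in²; R_n = min(0.6F_uA_nv, 0.6F_yA_gv) + U_bs·F_u·A_nt = 66.5 kips → 49.9 kips.
Bolt shear governs: 38.7 kips.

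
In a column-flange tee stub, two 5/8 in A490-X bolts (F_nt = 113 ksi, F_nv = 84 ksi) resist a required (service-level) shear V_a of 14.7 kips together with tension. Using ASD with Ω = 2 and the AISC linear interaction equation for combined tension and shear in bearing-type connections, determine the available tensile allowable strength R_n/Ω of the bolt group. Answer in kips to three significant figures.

A_b = π·0.625²/4 = 0.3068 in²; f_rv = 14.7 / (2 × 0.3068) = 23.96 ksi.
F'_nt = 1.3 F_nt − (Ω F_nt / F_nv) f_rv = 1.3·113 − (2·113/84)·23.96 = 82.44 ksi, capped at F_nt → F'_nt = 82.44 ksi.
R_n = F'_nt · A_b · n = 82.44 × 0.3068 × 2 = 50.59 kips.
Allowable strength R_n/Ω = 50.59 / 2 = 25.3 kips.

25.3 kips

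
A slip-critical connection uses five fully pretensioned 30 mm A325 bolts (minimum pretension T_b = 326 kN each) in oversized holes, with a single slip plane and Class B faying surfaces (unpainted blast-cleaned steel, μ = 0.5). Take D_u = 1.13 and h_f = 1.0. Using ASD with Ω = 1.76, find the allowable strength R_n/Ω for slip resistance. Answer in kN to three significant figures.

R_n = μ · D_u · h_f · T_b · n_s · n_b = 0.5 × 1.13 × 1.0 × 326 × 1 × 5 = 920.9 kN.
Allowable strength R_n/Ω = 920.9 / 1.76 = 523 kN.

523 kN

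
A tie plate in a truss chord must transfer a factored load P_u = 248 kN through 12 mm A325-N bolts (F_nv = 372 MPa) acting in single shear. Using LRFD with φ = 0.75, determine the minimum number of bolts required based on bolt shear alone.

8 bolts

A_b = π·12²/4 = 113.1 mm².
Per-bolt design strength φR_n = 0.75 × 372 × 113.1 × 1 / 1000 = 31.55 kN.
n ≥ 248 / 31.55 = 7.86 → use 8 bolts.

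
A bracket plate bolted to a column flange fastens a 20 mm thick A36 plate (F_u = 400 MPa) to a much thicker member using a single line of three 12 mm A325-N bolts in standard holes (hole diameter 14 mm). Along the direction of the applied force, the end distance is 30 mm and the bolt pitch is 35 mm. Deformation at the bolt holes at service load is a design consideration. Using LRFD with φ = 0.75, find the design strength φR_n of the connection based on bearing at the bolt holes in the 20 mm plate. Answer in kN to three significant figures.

Per bolt r_n = 1.2 l_c t F_u ≤ 2.4 d t F_u; upper limit = 2.4 × 12 × 20 × 400 / 1000 = 230.4 kN.
Edge bolt: l_c = 30 − 14/2 = 23 mm → 1.2 × 23 × 20 × 400 / 1000 = 220.8 → r_n = 220.8 kN.
Interior bolts: l_c = 35 − 14 = 21 mm → 1.2 × 21 × 20 × 400 / 1000 = 201.6 → r_n = 201.6 kN.
R_n = 1 × 220.8 + 2 × 201.6 = 624 kN.
Design strength φR_n = 0.75 × 624 = 468 kN.

468 kN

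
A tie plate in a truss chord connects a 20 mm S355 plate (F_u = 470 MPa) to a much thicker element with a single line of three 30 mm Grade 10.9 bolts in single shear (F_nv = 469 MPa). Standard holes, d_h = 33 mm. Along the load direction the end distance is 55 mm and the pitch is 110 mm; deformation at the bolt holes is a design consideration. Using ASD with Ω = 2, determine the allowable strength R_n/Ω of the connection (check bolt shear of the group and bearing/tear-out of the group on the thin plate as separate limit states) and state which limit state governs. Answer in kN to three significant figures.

497 kN (bolt shear governs)

Bolt shear: A_b = π·30²/4 = 706.9 mm²; R_n = 469 × 706.9 × 3 × 1 / 1000 = 994.5 kN → 994.5 / 2 = 497 kN.
Bearing (1.2 l_c t F_u ≤ 2.4 d t F_u): upper limit = 2.4·30·20·470 / 1000 = 676.8 kN.
  Edge l_c = 55 − 33/2 = 38.5 → r_n = 434.3 kN; interior l_c = 110 − 33 = 77 → r_n = 676.8 kN.
  R_n,bearing = 1·434.3 + 2·676.8 = 1788 kN → 1788 / 2 = 894 kN.
Bolt shear governs: 497 kN.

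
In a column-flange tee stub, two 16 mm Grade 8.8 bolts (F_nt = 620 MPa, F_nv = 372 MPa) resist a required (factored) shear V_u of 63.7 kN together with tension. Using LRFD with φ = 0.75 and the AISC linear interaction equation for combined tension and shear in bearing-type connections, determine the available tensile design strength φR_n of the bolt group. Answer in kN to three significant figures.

A_b = π·16²/4 = 201.1 mm²; f_rv = 63.7 × 1000 / (2 × 201.1) = 158.4 MPa.
F'_nt = 1.3 F_nt − (F_nt / φF_nv) f_rv = 1.3·620 − (620/(0.75·372))·158.4 = 454 MPa, capped at F_nt → F'_nt = 454 MPa.
R_n = F'_nt · A_b · n = 454 × 201.1 × 2 / 1000 = 182.6 kN.
Design strength φR_n = 0.75 × 182.6 = 137 kN.

137 kN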